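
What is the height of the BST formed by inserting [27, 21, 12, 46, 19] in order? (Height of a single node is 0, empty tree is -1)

Insertion order: [27, 21, 12, 46, 19]
Tree (level-order array): [27, 21, 46, 12, None, None, None, None, 19]
Compute height bottom-up (empty subtree = -1):
  height(19) = 1 + max(-1, -1) = 0
  height(12) = 1 + max(-1, 0) = 1
  height(21) = 1 + max(1, -1) = 2
  height(46) = 1 + max(-1, -1) = 0
  height(27) = 1 + max(2, 0) = 3
Height = 3


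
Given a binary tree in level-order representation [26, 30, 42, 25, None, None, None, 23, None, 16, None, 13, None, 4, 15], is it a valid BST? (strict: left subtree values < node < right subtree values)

Level-order array: [26, 30, 42, 25, None, None, None, 23, None, 16, None, 13, None, 4, 15]
Validate using subtree bounds (lo, hi): at each node, require lo < value < hi,
then recurse left with hi=value and right with lo=value.
Preorder trace (stopping at first violation):
  at node 26 with bounds (-inf, +inf): OK
  at node 30 with bounds (-inf, 26): VIOLATION
Node 30 violates its bound: not (-inf < 30 < 26).
Result: Not a valid BST


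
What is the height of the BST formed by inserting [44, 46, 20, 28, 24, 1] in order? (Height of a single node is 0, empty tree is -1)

Insertion order: [44, 46, 20, 28, 24, 1]
Tree (level-order array): [44, 20, 46, 1, 28, None, None, None, None, 24]
Compute height bottom-up (empty subtree = -1):
  height(1) = 1 + max(-1, -1) = 0
  height(24) = 1 + max(-1, -1) = 0
  height(28) = 1 + max(0, -1) = 1
  height(20) = 1 + max(0, 1) = 2
  height(46) = 1 + max(-1, -1) = 0
  height(44) = 1 + max(2, 0) = 3
Height = 3


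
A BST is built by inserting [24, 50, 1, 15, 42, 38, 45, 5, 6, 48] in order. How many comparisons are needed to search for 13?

Search path for 13: 24 -> 1 -> 15 -> 5 -> 6
Found: False
Comparisons: 5


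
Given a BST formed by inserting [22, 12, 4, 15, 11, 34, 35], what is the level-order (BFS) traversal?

Tree insertion order: [22, 12, 4, 15, 11, 34, 35]
Tree (level-order array): [22, 12, 34, 4, 15, None, 35, None, 11]
BFS from the root, enqueuing left then right child of each popped node:
  queue [22] -> pop 22, enqueue [12, 34], visited so far: [22]
  queue [12, 34] -> pop 12, enqueue [4, 15], visited so far: [22, 12]
  queue [34, 4, 15] -> pop 34, enqueue [35], visited so far: [22, 12, 34]
  queue [4, 15, 35] -> pop 4, enqueue [11], visited so far: [22, 12, 34, 4]
  queue [15, 35, 11] -> pop 15, enqueue [none], visited so far: [22, 12, 34, 4, 15]
  queue [35, 11] -> pop 35, enqueue [none], visited so far: [22, 12, 34, 4, 15, 35]
  queue [11] -> pop 11, enqueue [none], visited so far: [22, 12, 34, 4, 15, 35, 11]
Result: [22, 12, 34, 4, 15, 35, 11]


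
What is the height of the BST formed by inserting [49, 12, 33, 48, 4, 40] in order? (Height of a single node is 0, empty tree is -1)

Insertion order: [49, 12, 33, 48, 4, 40]
Tree (level-order array): [49, 12, None, 4, 33, None, None, None, 48, 40]
Compute height bottom-up (empty subtree = -1):
  height(4) = 1 + max(-1, -1) = 0
  height(40) = 1 + max(-1, -1) = 0
  height(48) = 1 + max(0, -1) = 1
  height(33) = 1 + max(-1, 1) = 2
  height(12) = 1 + max(0, 2) = 3
  height(49) = 1 + max(3, -1) = 4
Height = 4


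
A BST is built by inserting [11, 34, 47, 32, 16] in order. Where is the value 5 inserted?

Starting tree (level order): [11, None, 34, 32, 47, 16]
Insertion path: 11
Result: insert 5 as left child of 11
Final tree (level order): [11, 5, 34, None, None, 32, 47, 16]


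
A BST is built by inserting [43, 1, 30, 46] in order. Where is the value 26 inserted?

Starting tree (level order): [43, 1, 46, None, 30]
Insertion path: 43 -> 1 -> 30
Result: insert 26 as left child of 30
Final tree (level order): [43, 1, 46, None, 30, None, None, 26]


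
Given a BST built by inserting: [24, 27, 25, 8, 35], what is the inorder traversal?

Tree insertion order: [24, 27, 25, 8, 35]
Tree (level-order array): [24, 8, 27, None, None, 25, 35]
Inorder traversal: [8, 24, 25, 27, 35]


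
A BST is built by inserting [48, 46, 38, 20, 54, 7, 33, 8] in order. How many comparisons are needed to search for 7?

Search path for 7: 48 -> 46 -> 38 -> 20 -> 7
Found: True
Comparisons: 5


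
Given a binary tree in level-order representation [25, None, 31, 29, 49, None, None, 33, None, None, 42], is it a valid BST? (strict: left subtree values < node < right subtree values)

Level-order array: [25, None, 31, 29, 49, None, None, 33, None, None, 42]
Validate using subtree bounds (lo, hi): at each node, require lo < value < hi,
then recurse left with hi=value and right with lo=value.
Preorder trace (stopping at first violation):
  at node 25 with bounds (-inf, +inf): OK
  at node 31 with bounds (25, +inf): OK
  at node 29 with bounds (25, 31): OK
  at node 49 with bounds (31, +inf): OK
  at node 33 with bounds (31, 49): OK
  at node 42 with bounds (33, 49): OK
No violation found at any node.
Result: Valid BST


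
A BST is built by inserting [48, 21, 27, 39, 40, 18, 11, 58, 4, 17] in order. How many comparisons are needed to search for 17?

Search path for 17: 48 -> 21 -> 18 -> 11 -> 17
Found: True
Comparisons: 5


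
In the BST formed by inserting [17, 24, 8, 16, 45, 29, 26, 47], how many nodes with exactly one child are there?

Tree built from: [17, 24, 8, 16, 45, 29, 26, 47]
Tree (level-order array): [17, 8, 24, None, 16, None, 45, None, None, 29, 47, 26]
Rule: These are nodes with exactly 1 non-null child.
Per-node child counts:
  node 17: 2 child(ren)
  node 8: 1 child(ren)
  node 16: 0 child(ren)
  node 24: 1 child(ren)
  node 45: 2 child(ren)
  node 29: 1 child(ren)
  node 26: 0 child(ren)
  node 47: 0 child(ren)
Matching nodes: [8, 24, 29]
Count of nodes with exactly one child: 3


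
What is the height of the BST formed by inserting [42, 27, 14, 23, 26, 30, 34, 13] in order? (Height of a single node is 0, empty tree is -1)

Insertion order: [42, 27, 14, 23, 26, 30, 34, 13]
Tree (level-order array): [42, 27, None, 14, 30, 13, 23, None, 34, None, None, None, 26]
Compute height bottom-up (empty subtree = -1):
  height(13) = 1 + max(-1, -1) = 0
  height(26) = 1 + max(-1, -1) = 0
  height(23) = 1 + max(-1, 0) = 1
  height(14) = 1 + max(0, 1) = 2
  height(34) = 1 + max(-1, -1) = 0
  height(30) = 1 + max(-1, 0) = 1
  height(27) = 1 + max(2, 1) = 3
  height(42) = 1 + max(3, -1) = 4
Height = 4


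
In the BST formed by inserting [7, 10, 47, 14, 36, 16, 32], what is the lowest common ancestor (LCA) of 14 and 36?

Tree insertion order: [7, 10, 47, 14, 36, 16, 32]
Tree (level-order array): [7, None, 10, None, 47, 14, None, None, 36, 16, None, None, 32]
In a BST, the LCA of p=14, q=36 is the first node v on the
root-to-leaf path with p <= v <= q (go left if both < v, right if both > v).
Walk from root:
  at 7: both 14 and 36 > 7, go right
  at 10: both 14 and 36 > 10, go right
  at 47: both 14 and 36 < 47, go left
  at 14: 14 <= 14 <= 36, this is the LCA
LCA = 14


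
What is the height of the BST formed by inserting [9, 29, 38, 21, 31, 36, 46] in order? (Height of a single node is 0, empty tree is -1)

Insertion order: [9, 29, 38, 21, 31, 36, 46]
Tree (level-order array): [9, None, 29, 21, 38, None, None, 31, 46, None, 36]
Compute height bottom-up (empty subtree = -1):
  height(21) = 1 + max(-1, -1) = 0
  height(36) = 1 + max(-1, -1) = 0
  height(31) = 1 + max(-1, 0) = 1
  height(46) = 1 + max(-1, -1) = 0
  height(38) = 1 + max(1, 0) = 2
  height(29) = 1 + max(0, 2) = 3
  height(9) = 1 + max(-1, 3) = 4
Height = 4


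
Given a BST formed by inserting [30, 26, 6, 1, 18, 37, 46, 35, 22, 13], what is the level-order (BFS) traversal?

Tree insertion order: [30, 26, 6, 1, 18, 37, 46, 35, 22, 13]
Tree (level-order array): [30, 26, 37, 6, None, 35, 46, 1, 18, None, None, None, None, None, None, 13, 22]
BFS from the root, enqueuing left then right child of each popped node:
  queue [30] -> pop 30, enqueue [26, 37], visited so far: [30]
  queue [26, 37] -> pop 26, enqueue [6], visited so far: [30, 26]
  queue [37, 6] -> pop 37, enqueue [35, 46], visited so far: [30, 26, 37]
  queue [6, 35, 46] -> pop 6, enqueue [1, 18], visited so far: [30, 26, 37, 6]
  queue [35, 46, 1, 18] -> pop 35, enqueue [none], visited so far: [30, 26, 37, 6, 35]
  queue [46, 1, 18] -> pop 46, enqueue [none], visited so far: [30, 26, 37, 6, 35, 46]
  queue [1, 18] -> pop 1, enqueue [none], visited so far: [30, 26, 37, 6, 35, 46, 1]
  queue [18] -> pop 18, enqueue [13, 22], visited so far: [30, 26, 37, 6, 35, 46, 1, 18]
  queue [13, 22] -> pop 13, enqueue [none], visited so far: [30, 26, 37, 6, 35, 46, 1, 18, 13]
  queue [22] -> pop 22, enqueue [none], visited so far: [30, 26, 37, 6, 35, 46, 1, 18, 13, 22]
Result: [30, 26, 37, 6, 35, 46, 1, 18, 13, 22]


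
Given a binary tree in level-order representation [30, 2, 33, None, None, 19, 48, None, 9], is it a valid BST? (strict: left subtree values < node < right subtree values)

Level-order array: [30, 2, 33, None, None, 19, 48, None, 9]
Validate using subtree bounds (lo, hi): at each node, require lo < value < hi,
then recurse left with hi=value and right with lo=value.
Preorder trace (stopping at first violation):
  at node 30 with bounds (-inf, +inf): OK
  at node 2 with bounds (-inf, 30): OK
  at node 33 with bounds (30, +inf): OK
  at node 19 with bounds (30, 33): VIOLATION
Node 19 violates its bound: not (30 < 19 < 33).
Result: Not a valid BST


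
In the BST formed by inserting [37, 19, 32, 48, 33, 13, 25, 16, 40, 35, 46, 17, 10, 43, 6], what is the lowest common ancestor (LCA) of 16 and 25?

Tree insertion order: [37, 19, 32, 48, 33, 13, 25, 16, 40, 35, 46, 17, 10, 43, 6]
Tree (level-order array): [37, 19, 48, 13, 32, 40, None, 10, 16, 25, 33, None, 46, 6, None, None, 17, None, None, None, 35, 43]
In a BST, the LCA of p=16, q=25 is the first node v on the
root-to-leaf path with p <= v <= q (go left if both < v, right if both > v).
Walk from root:
  at 37: both 16 and 25 < 37, go left
  at 19: 16 <= 19 <= 25, this is the LCA
LCA = 19


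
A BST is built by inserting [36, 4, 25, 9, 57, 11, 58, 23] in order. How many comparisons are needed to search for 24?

Search path for 24: 36 -> 4 -> 25 -> 9 -> 11 -> 23
Found: False
Comparisons: 6


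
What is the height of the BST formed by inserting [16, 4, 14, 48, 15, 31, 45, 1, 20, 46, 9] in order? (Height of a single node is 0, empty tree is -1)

Insertion order: [16, 4, 14, 48, 15, 31, 45, 1, 20, 46, 9]
Tree (level-order array): [16, 4, 48, 1, 14, 31, None, None, None, 9, 15, 20, 45, None, None, None, None, None, None, None, 46]
Compute height bottom-up (empty subtree = -1):
  height(1) = 1 + max(-1, -1) = 0
  height(9) = 1 + max(-1, -1) = 0
  height(15) = 1 + max(-1, -1) = 0
  height(14) = 1 + max(0, 0) = 1
  height(4) = 1 + max(0, 1) = 2
  height(20) = 1 + max(-1, -1) = 0
  height(46) = 1 + max(-1, -1) = 0
  height(45) = 1 + max(-1, 0) = 1
  height(31) = 1 + max(0, 1) = 2
  height(48) = 1 + max(2, -1) = 3
  height(16) = 1 + max(2, 3) = 4
Height = 4


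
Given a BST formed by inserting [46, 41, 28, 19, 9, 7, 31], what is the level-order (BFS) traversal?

Tree insertion order: [46, 41, 28, 19, 9, 7, 31]
Tree (level-order array): [46, 41, None, 28, None, 19, 31, 9, None, None, None, 7]
BFS from the root, enqueuing left then right child of each popped node:
  queue [46] -> pop 46, enqueue [41], visited so far: [46]
  queue [41] -> pop 41, enqueue [28], visited so far: [46, 41]
  queue [28] -> pop 28, enqueue [19, 31], visited so far: [46, 41, 28]
  queue [19, 31] -> pop 19, enqueue [9], visited so far: [46, 41, 28, 19]
  queue [31, 9] -> pop 31, enqueue [none], visited so far: [46, 41, 28, 19, 31]
  queue [9] -> pop 9, enqueue [7], visited so far: [46, 41, 28, 19, 31, 9]
  queue [7] -> pop 7, enqueue [none], visited so far: [46, 41, 28, 19, 31, 9, 7]
Result: [46, 41, 28, 19, 31, 9, 7]


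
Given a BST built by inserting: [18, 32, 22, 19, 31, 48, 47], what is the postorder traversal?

Tree insertion order: [18, 32, 22, 19, 31, 48, 47]
Tree (level-order array): [18, None, 32, 22, 48, 19, 31, 47]
Postorder traversal: [19, 31, 22, 47, 48, 32, 18]


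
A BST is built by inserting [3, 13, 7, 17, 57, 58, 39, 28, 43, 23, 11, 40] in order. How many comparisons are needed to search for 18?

Search path for 18: 3 -> 13 -> 17 -> 57 -> 39 -> 28 -> 23
Found: False
Comparisons: 7


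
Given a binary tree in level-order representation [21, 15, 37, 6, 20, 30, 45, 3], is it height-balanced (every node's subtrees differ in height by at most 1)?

Tree (level-order array): [21, 15, 37, 6, 20, 30, 45, 3]
Definition: a tree is height-balanced if, at every node, |h(left) - h(right)| <= 1 (empty subtree has height -1).
Bottom-up per-node check:
  node 3: h_left=-1, h_right=-1, diff=0 [OK], height=0
  node 6: h_left=0, h_right=-1, diff=1 [OK], height=1
  node 20: h_left=-1, h_right=-1, diff=0 [OK], height=0
  node 15: h_left=1, h_right=0, diff=1 [OK], height=2
  node 30: h_left=-1, h_right=-1, diff=0 [OK], height=0
  node 45: h_left=-1, h_right=-1, diff=0 [OK], height=0
  node 37: h_left=0, h_right=0, diff=0 [OK], height=1
  node 21: h_left=2, h_right=1, diff=1 [OK], height=3
All nodes satisfy the balance condition.
Result: Balanced


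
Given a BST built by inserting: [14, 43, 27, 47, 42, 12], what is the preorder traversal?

Tree insertion order: [14, 43, 27, 47, 42, 12]
Tree (level-order array): [14, 12, 43, None, None, 27, 47, None, 42]
Preorder traversal: [14, 12, 43, 27, 42, 47]


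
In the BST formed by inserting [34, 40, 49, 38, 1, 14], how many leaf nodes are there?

Tree built from: [34, 40, 49, 38, 1, 14]
Tree (level-order array): [34, 1, 40, None, 14, 38, 49]
Rule: A leaf has 0 children.
Per-node child counts:
  node 34: 2 child(ren)
  node 1: 1 child(ren)
  node 14: 0 child(ren)
  node 40: 2 child(ren)
  node 38: 0 child(ren)
  node 49: 0 child(ren)
Matching nodes: [14, 38, 49]
Count of leaf nodes: 3


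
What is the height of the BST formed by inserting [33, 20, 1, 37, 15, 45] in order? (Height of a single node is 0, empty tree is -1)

Insertion order: [33, 20, 1, 37, 15, 45]
Tree (level-order array): [33, 20, 37, 1, None, None, 45, None, 15]
Compute height bottom-up (empty subtree = -1):
  height(15) = 1 + max(-1, -1) = 0
  height(1) = 1 + max(-1, 0) = 1
  height(20) = 1 + max(1, -1) = 2
  height(45) = 1 + max(-1, -1) = 0
  height(37) = 1 + max(-1, 0) = 1
  height(33) = 1 + max(2, 1) = 3
Height = 3


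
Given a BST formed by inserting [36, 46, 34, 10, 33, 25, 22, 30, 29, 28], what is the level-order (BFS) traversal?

Tree insertion order: [36, 46, 34, 10, 33, 25, 22, 30, 29, 28]
Tree (level-order array): [36, 34, 46, 10, None, None, None, None, 33, 25, None, 22, 30, None, None, 29, None, 28]
BFS from the root, enqueuing left then right child of each popped node:
  queue [36] -> pop 36, enqueue [34, 46], visited so far: [36]
  queue [34, 46] -> pop 34, enqueue [10], visited so far: [36, 34]
  queue [46, 10] -> pop 46, enqueue [none], visited so far: [36, 34, 46]
  queue [10] -> pop 10, enqueue [33], visited so far: [36, 34, 46, 10]
  queue [33] -> pop 33, enqueue [25], visited so far: [36, 34, 46, 10, 33]
  queue [25] -> pop 25, enqueue [22, 30], visited so far: [36, 34, 46, 10, 33, 25]
  queue [22, 30] -> pop 22, enqueue [none], visited so far: [36, 34, 46, 10, 33, 25, 22]
  queue [30] -> pop 30, enqueue [29], visited so far: [36, 34, 46, 10, 33, 25, 22, 30]
  queue [29] -> pop 29, enqueue [28], visited so far: [36, 34, 46, 10, 33, 25, 22, 30, 29]
  queue [28] -> pop 28, enqueue [none], visited so far: [36, 34, 46, 10, 33, 25, 22, 30, 29, 28]
Result: [36, 34, 46, 10, 33, 25, 22, 30, 29, 28]


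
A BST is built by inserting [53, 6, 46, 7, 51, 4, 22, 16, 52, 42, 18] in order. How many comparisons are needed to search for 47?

Search path for 47: 53 -> 6 -> 46 -> 51
Found: False
Comparisons: 4


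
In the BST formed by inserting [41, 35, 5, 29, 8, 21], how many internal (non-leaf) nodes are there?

Tree built from: [41, 35, 5, 29, 8, 21]
Tree (level-order array): [41, 35, None, 5, None, None, 29, 8, None, None, 21]
Rule: An internal node has at least one child.
Per-node child counts:
  node 41: 1 child(ren)
  node 35: 1 child(ren)
  node 5: 1 child(ren)
  node 29: 1 child(ren)
  node 8: 1 child(ren)
  node 21: 0 child(ren)
Matching nodes: [41, 35, 5, 29, 8]
Count of internal (non-leaf) nodes: 5


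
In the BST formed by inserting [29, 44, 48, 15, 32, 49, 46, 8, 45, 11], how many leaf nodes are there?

Tree built from: [29, 44, 48, 15, 32, 49, 46, 8, 45, 11]
Tree (level-order array): [29, 15, 44, 8, None, 32, 48, None, 11, None, None, 46, 49, None, None, 45]
Rule: A leaf has 0 children.
Per-node child counts:
  node 29: 2 child(ren)
  node 15: 1 child(ren)
  node 8: 1 child(ren)
  node 11: 0 child(ren)
  node 44: 2 child(ren)
  node 32: 0 child(ren)
  node 48: 2 child(ren)
  node 46: 1 child(ren)
  node 45: 0 child(ren)
  node 49: 0 child(ren)
Matching nodes: [11, 32, 45, 49]
Count of leaf nodes: 4


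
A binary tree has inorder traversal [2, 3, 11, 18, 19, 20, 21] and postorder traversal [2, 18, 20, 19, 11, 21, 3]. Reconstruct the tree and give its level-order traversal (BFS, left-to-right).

Inorder:   [2, 3, 11, 18, 19, 20, 21]
Postorder: [2, 18, 20, 19, 11, 21, 3]
Algorithm: postorder visits root last, so walk postorder right-to-left;
each value is the root of the current inorder slice — split it at that
value, recurse on the right subtree first, then the left.
Recursive splits:
  root=3; inorder splits into left=[2], right=[11, 18, 19, 20, 21]
  root=21; inorder splits into left=[11, 18, 19, 20], right=[]
  root=11; inorder splits into left=[], right=[18, 19, 20]
  root=19; inorder splits into left=[18], right=[20]
  root=20; inorder splits into left=[], right=[]
  root=18; inorder splits into left=[], right=[]
  root=2; inorder splits into left=[], right=[]
Reconstructed level-order: [3, 2, 21, 11, 19, 18, 20]


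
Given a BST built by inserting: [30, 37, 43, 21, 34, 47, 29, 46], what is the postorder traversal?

Tree insertion order: [30, 37, 43, 21, 34, 47, 29, 46]
Tree (level-order array): [30, 21, 37, None, 29, 34, 43, None, None, None, None, None, 47, 46]
Postorder traversal: [29, 21, 34, 46, 47, 43, 37, 30]


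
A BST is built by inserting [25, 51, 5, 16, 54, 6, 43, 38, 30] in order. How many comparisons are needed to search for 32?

Search path for 32: 25 -> 51 -> 43 -> 38 -> 30
Found: False
Comparisons: 5


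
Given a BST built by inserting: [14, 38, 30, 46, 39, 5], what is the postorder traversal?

Tree insertion order: [14, 38, 30, 46, 39, 5]
Tree (level-order array): [14, 5, 38, None, None, 30, 46, None, None, 39]
Postorder traversal: [5, 30, 39, 46, 38, 14]


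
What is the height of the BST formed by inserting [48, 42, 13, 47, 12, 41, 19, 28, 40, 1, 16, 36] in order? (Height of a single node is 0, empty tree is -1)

Insertion order: [48, 42, 13, 47, 12, 41, 19, 28, 40, 1, 16, 36]
Tree (level-order array): [48, 42, None, 13, 47, 12, 41, None, None, 1, None, 19, None, None, None, 16, 28, None, None, None, 40, 36]
Compute height bottom-up (empty subtree = -1):
  height(1) = 1 + max(-1, -1) = 0
  height(12) = 1 + max(0, -1) = 1
  height(16) = 1 + max(-1, -1) = 0
  height(36) = 1 + max(-1, -1) = 0
  height(40) = 1 + max(0, -1) = 1
  height(28) = 1 + max(-1, 1) = 2
  height(19) = 1 + max(0, 2) = 3
  height(41) = 1 + max(3, -1) = 4
  height(13) = 1 + max(1, 4) = 5
  height(47) = 1 + max(-1, -1) = 0
  height(42) = 1 + max(5, 0) = 6
  height(48) = 1 + max(6, -1) = 7
Height = 7


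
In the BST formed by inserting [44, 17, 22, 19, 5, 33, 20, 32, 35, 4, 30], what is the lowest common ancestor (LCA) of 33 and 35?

Tree insertion order: [44, 17, 22, 19, 5, 33, 20, 32, 35, 4, 30]
Tree (level-order array): [44, 17, None, 5, 22, 4, None, 19, 33, None, None, None, 20, 32, 35, None, None, 30]
In a BST, the LCA of p=33, q=35 is the first node v on the
root-to-leaf path with p <= v <= q (go left if both < v, right if both > v).
Walk from root:
  at 44: both 33 and 35 < 44, go left
  at 17: both 33 and 35 > 17, go right
  at 22: both 33 and 35 > 22, go right
  at 33: 33 <= 33 <= 35, this is the LCA
LCA = 33


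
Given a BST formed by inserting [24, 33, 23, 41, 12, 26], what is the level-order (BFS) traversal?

Tree insertion order: [24, 33, 23, 41, 12, 26]
Tree (level-order array): [24, 23, 33, 12, None, 26, 41]
BFS from the root, enqueuing left then right child of each popped node:
  queue [24] -> pop 24, enqueue [23, 33], visited so far: [24]
  queue [23, 33] -> pop 23, enqueue [12], visited so far: [24, 23]
  queue [33, 12] -> pop 33, enqueue [26, 41], visited so far: [24, 23, 33]
  queue [12, 26, 41] -> pop 12, enqueue [none], visited so far: [24, 23, 33, 12]
  queue [26, 41] -> pop 26, enqueue [none], visited so far: [24, 23, 33, 12, 26]
  queue [41] -> pop 41, enqueue [none], visited so far: [24, 23, 33, 12, 26, 41]
Result: [24, 23, 33, 12, 26, 41]


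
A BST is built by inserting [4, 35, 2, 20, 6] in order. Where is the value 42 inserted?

Starting tree (level order): [4, 2, 35, None, None, 20, None, 6]
Insertion path: 4 -> 35
Result: insert 42 as right child of 35
Final tree (level order): [4, 2, 35, None, None, 20, 42, 6]


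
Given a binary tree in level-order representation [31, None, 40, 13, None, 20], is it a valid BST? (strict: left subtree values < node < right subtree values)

Level-order array: [31, None, 40, 13, None, 20]
Validate using subtree bounds (lo, hi): at each node, require lo < value < hi,
then recurse left with hi=value and right with lo=value.
Preorder trace (stopping at first violation):
  at node 31 with bounds (-inf, +inf): OK
  at node 40 with bounds (31, +inf): OK
  at node 13 with bounds (31, 40): VIOLATION
Node 13 violates its bound: not (31 < 13 < 40).
Result: Not a valid BST


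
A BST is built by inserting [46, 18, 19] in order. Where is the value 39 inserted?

Starting tree (level order): [46, 18, None, None, 19]
Insertion path: 46 -> 18 -> 19
Result: insert 39 as right child of 19
Final tree (level order): [46, 18, None, None, 19, None, 39]


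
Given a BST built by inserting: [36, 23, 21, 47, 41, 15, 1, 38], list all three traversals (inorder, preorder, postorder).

Tree insertion order: [36, 23, 21, 47, 41, 15, 1, 38]
Tree (level-order array): [36, 23, 47, 21, None, 41, None, 15, None, 38, None, 1]
Inorder (L, root, R): [1, 15, 21, 23, 36, 38, 41, 47]
Preorder (root, L, R): [36, 23, 21, 15, 1, 47, 41, 38]
Postorder (L, R, root): [1, 15, 21, 23, 38, 41, 47, 36]


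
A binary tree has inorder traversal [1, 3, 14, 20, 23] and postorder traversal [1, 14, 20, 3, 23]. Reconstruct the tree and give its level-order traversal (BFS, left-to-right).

Inorder:   [1, 3, 14, 20, 23]
Postorder: [1, 14, 20, 3, 23]
Algorithm: postorder visits root last, so walk postorder right-to-left;
each value is the root of the current inorder slice — split it at that
value, recurse on the right subtree first, then the left.
Recursive splits:
  root=23; inorder splits into left=[1, 3, 14, 20], right=[]
  root=3; inorder splits into left=[1], right=[14, 20]
  root=20; inorder splits into left=[14], right=[]
  root=14; inorder splits into left=[], right=[]
  root=1; inorder splits into left=[], right=[]
Reconstructed level-order: [23, 3, 1, 20, 14]


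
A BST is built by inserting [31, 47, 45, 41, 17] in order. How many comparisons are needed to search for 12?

Search path for 12: 31 -> 17
Found: False
Comparisons: 2


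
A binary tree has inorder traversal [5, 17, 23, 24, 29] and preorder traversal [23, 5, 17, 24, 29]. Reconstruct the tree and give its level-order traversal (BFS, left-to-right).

Inorder:  [5, 17, 23, 24, 29]
Preorder: [23, 5, 17, 24, 29]
Algorithm: preorder visits root first, so consume preorder in order;
for each root, split the current inorder slice at that value into
left-subtree inorder and right-subtree inorder, then recurse.
Recursive splits:
  root=23; inorder splits into left=[5, 17], right=[24, 29]
  root=5; inorder splits into left=[], right=[17]
  root=17; inorder splits into left=[], right=[]
  root=24; inorder splits into left=[], right=[29]
  root=29; inorder splits into left=[], right=[]
Reconstructed level-order: [23, 5, 24, 17, 29]


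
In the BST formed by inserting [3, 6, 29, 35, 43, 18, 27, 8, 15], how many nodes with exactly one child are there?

Tree built from: [3, 6, 29, 35, 43, 18, 27, 8, 15]
Tree (level-order array): [3, None, 6, None, 29, 18, 35, 8, 27, None, 43, None, 15]
Rule: These are nodes with exactly 1 non-null child.
Per-node child counts:
  node 3: 1 child(ren)
  node 6: 1 child(ren)
  node 29: 2 child(ren)
  node 18: 2 child(ren)
  node 8: 1 child(ren)
  node 15: 0 child(ren)
  node 27: 0 child(ren)
  node 35: 1 child(ren)
  node 43: 0 child(ren)
Matching nodes: [3, 6, 8, 35]
Count of nodes with exactly one child: 4


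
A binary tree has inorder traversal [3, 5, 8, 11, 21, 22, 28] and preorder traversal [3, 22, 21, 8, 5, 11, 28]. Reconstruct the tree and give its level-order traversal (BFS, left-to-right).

Inorder:  [3, 5, 8, 11, 21, 22, 28]
Preorder: [3, 22, 21, 8, 5, 11, 28]
Algorithm: preorder visits root first, so consume preorder in order;
for each root, split the current inorder slice at that value into
left-subtree inorder and right-subtree inorder, then recurse.
Recursive splits:
  root=3; inorder splits into left=[], right=[5, 8, 11, 21, 22, 28]
  root=22; inorder splits into left=[5, 8, 11, 21], right=[28]
  root=21; inorder splits into left=[5, 8, 11], right=[]
  root=8; inorder splits into left=[5], right=[11]
  root=5; inorder splits into left=[], right=[]
  root=11; inorder splits into left=[], right=[]
  root=28; inorder splits into left=[], right=[]
Reconstructed level-order: [3, 22, 21, 28, 8, 5, 11]


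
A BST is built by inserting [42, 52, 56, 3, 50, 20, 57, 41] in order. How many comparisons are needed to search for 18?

Search path for 18: 42 -> 3 -> 20
Found: False
Comparisons: 3


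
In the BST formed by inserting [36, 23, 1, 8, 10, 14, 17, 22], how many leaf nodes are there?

Tree built from: [36, 23, 1, 8, 10, 14, 17, 22]
Tree (level-order array): [36, 23, None, 1, None, None, 8, None, 10, None, 14, None, 17, None, 22]
Rule: A leaf has 0 children.
Per-node child counts:
  node 36: 1 child(ren)
  node 23: 1 child(ren)
  node 1: 1 child(ren)
  node 8: 1 child(ren)
  node 10: 1 child(ren)
  node 14: 1 child(ren)
  node 17: 1 child(ren)
  node 22: 0 child(ren)
Matching nodes: [22]
Count of leaf nodes: 1


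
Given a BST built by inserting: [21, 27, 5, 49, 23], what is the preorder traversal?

Tree insertion order: [21, 27, 5, 49, 23]
Tree (level-order array): [21, 5, 27, None, None, 23, 49]
Preorder traversal: [21, 5, 27, 23, 49]


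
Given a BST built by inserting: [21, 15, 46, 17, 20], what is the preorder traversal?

Tree insertion order: [21, 15, 46, 17, 20]
Tree (level-order array): [21, 15, 46, None, 17, None, None, None, 20]
Preorder traversal: [21, 15, 17, 20, 46]


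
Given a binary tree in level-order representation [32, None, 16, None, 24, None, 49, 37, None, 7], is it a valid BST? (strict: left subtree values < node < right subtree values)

Level-order array: [32, None, 16, None, 24, None, 49, 37, None, 7]
Validate using subtree bounds (lo, hi): at each node, require lo < value < hi,
then recurse left with hi=value and right with lo=value.
Preorder trace (stopping at first violation):
  at node 32 with bounds (-inf, +inf): OK
  at node 16 with bounds (32, +inf): VIOLATION
Node 16 violates its bound: not (32 < 16 < +inf).
Result: Not a valid BST


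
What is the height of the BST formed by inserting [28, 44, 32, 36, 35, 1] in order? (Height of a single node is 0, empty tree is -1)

Insertion order: [28, 44, 32, 36, 35, 1]
Tree (level-order array): [28, 1, 44, None, None, 32, None, None, 36, 35]
Compute height bottom-up (empty subtree = -1):
  height(1) = 1 + max(-1, -1) = 0
  height(35) = 1 + max(-1, -1) = 0
  height(36) = 1 + max(0, -1) = 1
  height(32) = 1 + max(-1, 1) = 2
  height(44) = 1 + max(2, -1) = 3
  height(28) = 1 + max(0, 3) = 4
Height = 4


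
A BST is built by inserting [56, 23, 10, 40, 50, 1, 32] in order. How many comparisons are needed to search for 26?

Search path for 26: 56 -> 23 -> 40 -> 32
Found: False
Comparisons: 4


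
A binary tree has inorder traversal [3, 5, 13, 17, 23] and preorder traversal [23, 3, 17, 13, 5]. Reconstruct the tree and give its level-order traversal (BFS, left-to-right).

Inorder:  [3, 5, 13, 17, 23]
Preorder: [23, 3, 17, 13, 5]
Algorithm: preorder visits root first, so consume preorder in order;
for each root, split the current inorder slice at that value into
left-subtree inorder and right-subtree inorder, then recurse.
Recursive splits:
  root=23; inorder splits into left=[3, 5, 13, 17], right=[]
  root=3; inorder splits into left=[], right=[5, 13, 17]
  root=17; inorder splits into left=[5, 13], right=[]
  root=13; inorder splits into left=[5], right=[]
  root=5; inorder splits into left=[], right=[]
Reconstructed level-order: [23, 3, 17, 13, 5]


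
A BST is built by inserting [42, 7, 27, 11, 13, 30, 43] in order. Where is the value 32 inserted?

Starting tree (level order): [42, 7, 43, None, 27, None, None, 11, 30, None, 13]
Insertion path: 42 -> 7 -> 27 -> 30
Result: insert 32 as right child of 30
Final tree (level order): [42, 7, 43, None, 27, None, None, 11, 30, None, 13, None, 32]


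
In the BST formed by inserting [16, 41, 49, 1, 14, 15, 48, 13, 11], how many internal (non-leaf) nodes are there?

Tree built from: [16, 41, 49, 1, 14, 15, 48, 13, 11]
Tree (level-order array): [16, 1, 41, None, 14, None, 49, 13, 15, 48, None, 11]
Rule: An internal node has at least one child.
Per-node child counts:
  node 16: 2 child(ren)
  node 1: 1 child(ren)
  node 14: 2 child(ren)
  node 13: 1 child(ren)
  node 11: 0 child(ren)
  node 15: 0 child(ren)
  node 41: 1 child(ren)
  node 49: 1 child(ren)
  node 48: 0 child(ren)
Matching nodes: [16, 1, 14, 13, 41, 49]
Count of internal (non-leaf) nodes: 6


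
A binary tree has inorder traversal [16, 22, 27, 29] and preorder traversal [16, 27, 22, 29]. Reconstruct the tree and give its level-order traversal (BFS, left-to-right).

Inorder:  [16, 22, 27, 29]
Preorder: [16, 27, 22, 29]
Algorithm: preorder visits root first, so consume preorder in order;
for each root, split the current inorder slice at that value into
left-subtree inorder and right-subtree inorder, then recurse.
Recursive splits:
  root=16; inorder splits into left=[], right=[22, 27, 29]
  root=27; inorder splits into left=[22], right=[29]
  root=22; inorder splits into left=[], right=[]
  root=29; inorder splits into left=[], right=[]
Reconstructed level-order: [16, 27, 22, 29]


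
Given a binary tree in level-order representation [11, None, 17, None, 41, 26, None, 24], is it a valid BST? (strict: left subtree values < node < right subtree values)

Level-order array: [11, None, 17, None, 41, 26, None, 24]
Validate using subtree bounds (lo, hi): at each node, require lo < value < hi,
then recurse left with hi=value and right with lo=value.
Preorder trace (stopping at first violation):
  at node 11 with bounds (-inf, +inf): OK
  at node 17 with bounds (11, +inf): OK
  at node 41 with bounds (17, +inf): OK
  at node 26 with bounds (17, 41): OK
  at node 24 with bounds (17, 26): OK
No violation found at any node.
Result: Valid BST


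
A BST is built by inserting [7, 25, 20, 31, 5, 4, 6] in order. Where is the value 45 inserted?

Starting tree (level order): [7, 5, 25, 4, 6, 20, 31]
Insertion path: 7 -> 25 -> 31
Result: insert 45 as right child of 31
Final tree (level order): [7, 5, 25, 4, 6, 20, 31, None, None, None, None, None, None, None, 45]


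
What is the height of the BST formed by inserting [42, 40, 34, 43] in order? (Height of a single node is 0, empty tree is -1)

Insertion order: [42, 40, 34, 43]
Tree (level-order array): [42, 40, 43, 34]
Compute height bottom-up (empty subtree = -1):
  height(34) = 1 + max(-1, -1) = 0
  height(40) = 1 + max(0, -1) = 1
  height(43) = 1 + max(-1, -1) = 0
  height(42) = 1 + max(1, 0) = 2
Height = 2


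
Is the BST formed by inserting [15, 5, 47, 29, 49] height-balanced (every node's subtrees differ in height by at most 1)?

Tree (level-order array): [15, 5, 47, None, None, 29, 49]
Definition: a tree is height-balanced if, at every node, |h(left) - h(right)| <= 1 (empty subtree has height -1).
Bottom-up per-node check:
  node 5: h_left=-1, h_right=-1, diff=0 [OK], height=0
  node 29: h_left=-1, h_right=-1, diff=0 [OK], height=0
  node 49: h_left=-1, h_right=-1, diff=0 [OK], height=0
  node 47: h_left=0, h_right=0, diff=0 [OK], height=1
  node 15: h_left=0, h_right=1, diff=1 [OK], height=2
All nodes satisfy the balance condition.
Result: Balanced


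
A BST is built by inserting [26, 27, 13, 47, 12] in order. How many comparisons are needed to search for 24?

Search path for 24: 26 -> 13
Found: False
Comparisons: 2


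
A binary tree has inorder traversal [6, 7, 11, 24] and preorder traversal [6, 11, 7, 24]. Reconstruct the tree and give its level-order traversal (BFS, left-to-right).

Inorder:  [6, 7, 11, 24]
Preorder: [6, 11, 7, 24]
Algorithm: preorder visits root first, so consume preorder in order;
for each root, split the current inorder slice at that value into
left-subtree inorder and right-subtree inorder, then recurse.
Recursive splits:
  root=6; inorder splits into left=[], right=[7, 11, 24]
  root=11; inorder splits into left=[7], right=[24]
  root=7; inorder splits into left=[], right=[]
  root=24; inorder splits into left=[], right=[]
Reconstructed level-order: [6, 11, 7, 24]


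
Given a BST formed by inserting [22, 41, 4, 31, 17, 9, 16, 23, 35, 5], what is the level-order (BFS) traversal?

Tree insertion order: [22, 41, 4, 31, 17, 9, 16, 23, 35, 5]
Tree (level-order array): [22, 4, 41, None, 17, 31, None, 9, None, 23, 35, 5, 16]
BFS from the root, enqueuing left then right child of each popped node:
  queue [22] -> pop 22, enqueue [4, 41], visited so far: [22]
  queue [4, 41] -> pop 4, enqueue [17], visited so far: [22, 4]
  queue [41, 17] -> pop 41, enqueue [31], visited so far: [22, 4, 41]
  queue [17, 31] -> pop 17, enqueue [9], visited so far: [22, 4, 41, 17]
  queue [31, 9] -> pop 31, enqueue [23, 35], visited so far: [22, 4, 41, 17, 31]
  queue [9, 23, 35] -> pop 9, enqueue [5, 16], visited so far: [22, 4, 41, 17, 31, 9]
  queue [23, 35, 5, 16] -> pop 23, enqueue [none], visited so far: [22, 4, 41, 17, 31, 9, 23]
  queue [35, 5, 16] -> pop 35, enqueue [none], visited so far: [22, 4, 41, 17, 31, 9, 23, 35]
  queue [5, 16] -> pop 5, enqueue [none], visited so far: [22, 4, 41, 17, 31, 9, 23, 35, 5]
  queue [16] -> pop 16, enqueue [none], visited so far: [22, 4, 41, 17, 31, 9, 23, 35, 5, 16]
Result: [22, 4, 41, 17, 31, 9, 23, 35, 5, 16]


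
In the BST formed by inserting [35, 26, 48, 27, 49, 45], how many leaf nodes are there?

Tree built from: [35, 26, 48, 27, 49, 45]
Tree (level-order array): [35, 26, 48, None, 27, 45, 49]
Rule: A leaf has 0 children.
Per-node child counts:
  node 35: 2 child(ren)
  node 26: 1 child(ren)
  node 27: 0 child(ren)
  node 48: 2 child(ren)
  node 45: 0 child(ren)
  node 49: 0 child(ren)
Matching nodes: [27, 45, 49]
Count of leaf nodes: 3


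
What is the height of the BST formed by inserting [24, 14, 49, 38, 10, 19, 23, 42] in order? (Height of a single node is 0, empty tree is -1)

Insertion order: [24, 14, 49, 38, 10, 19, 23, 42]
Tree (level-order array): [24, 14, 49, 10, 19, 38, None, None, None, None, 23, None, 42]
Compute height bottom-up (empty subtree = -1):
  height(10) = 1 + max(-1, -1) = 0
  height(23) = 1 + max(-1, -1) = 0
  height(19) = 1 + max(-1, 0) = 1
  height(14) = 1 + max(0, 1) = 2
  height(42) = 1 + max(-1, -1) = 0
  height(38) = 1 + max(-1, 0) = 1
  height(49) = 1 + max(1, -1) = 2
  height(24) = 1 + max(2, 2) = 3
Height = 3


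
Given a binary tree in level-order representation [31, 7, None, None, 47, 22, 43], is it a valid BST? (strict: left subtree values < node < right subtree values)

Level-order array: [31, 7, None, None, 47, 22, 43]
Validate using subtree bounds (lo, hi): at each node, require lo < value < hi,
then recurse left with hi=value and right with lo=value.
Preorder trace (stopping at first violation):
  at node 31 with bounds (-inf, +inf): OK
  at node 7 with bounds (-inf, 31): OK
  at node 47 with bounds (7, 31): VIOLATION
Node 47 violates its bound: not (7 < 47 < 31).
Result: Not a valid BST


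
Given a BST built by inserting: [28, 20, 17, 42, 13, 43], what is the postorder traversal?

Tree insertion order: [28, 20, 17, 42, 13, 43]
Tree (level-order array): [28, 20, 42, 17, None, None, 43, 13]
Postorder traversal: [13, 17, 20, 43, 42, 28]


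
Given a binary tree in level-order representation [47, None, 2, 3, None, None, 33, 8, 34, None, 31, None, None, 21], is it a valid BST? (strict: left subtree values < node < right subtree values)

Level-order array: [47, None, 2, 3, None, None, 33, 8, 34, None, 31, None, None, 21]
Validate using subtree bounds (lo, hi): at each node, require lo < value < hi,
then recurse left with hi=value and right with lo=value.
Preorder trace (stopping at first violation):
  at node 47 with bounds (-inf, +inf): OK
  at node 2 with bounds (47, +inf): VIOLATION
Node 2 violates its bound: not (47 < 2 < +inf).
Result: Not a valid BST


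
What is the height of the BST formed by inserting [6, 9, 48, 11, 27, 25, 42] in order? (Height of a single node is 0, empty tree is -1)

Insertion order: [6, 9, 48, 11, 27, 25, 42]
Tree (level-order array): [6, None, 9, None, 48, 11, None, None, 27, 25, 42]
Compute height bottom-up (empty subtree = -1):
  height(25) = 1 + max(-1, -1) = 0
  height(42) = 1 + max(-1, -1) = 0
  height(27) = 1 + max(0, 0) = 1
  height(11) = 1 + max(-1, 1) = 2
  height(48) = 1 + max(2, -1) = 3
  height(9) = 1 + max(-1, 3) = 4
  height(6) = 1 + max(-1, 4) = 5
Height = 5


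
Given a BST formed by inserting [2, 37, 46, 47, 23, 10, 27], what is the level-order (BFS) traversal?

Tree insertion order: [2, 37, 46, 47, 23, 10, 27]
Tree (level-order array): [2, None, 37, 23, 46, 10, 27, None, 47]
BFS from the root, enqueuing left then right child of each popped node:
  queue [2] -> pop 2, enqueue [37], visited so far: [2]
  queue [37] -> pop 37, enqueue [23, 46], visited so far: [2, 37]
  queue [23, 46] -> pop 23, enqueue [10, 27], visited so far: [2, 37, 23]
  queue [46, 10, 27] -> pop 46, enqueue [47], visited so far: [2, 37, 23, 46]
  queue [10, 27, 47] -> pop 10, enqueue [none], visited so far: [2, 37, 23, 46, 10]
  queue [27, 47] -> pop 27, enqueue [none], visited so far: [2, 37, 23, 46, 10, 27]
  queue [47] -> pop 47, enqueue [none], visited so far: [2, 37, 23, 46, 10, 27, 47]
Result: [2, 37, 23, 46, 10, 27, 47]


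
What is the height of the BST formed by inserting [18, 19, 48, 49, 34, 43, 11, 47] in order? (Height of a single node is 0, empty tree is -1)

Insertion order: [18, 19, 48, 49, 34, 43, 11, 47]
Tree (level-order array): [18, 11, 19, None, None, None, 48, 34, 49, None, 43, None, None, None, 47]
Compute height bottom-up (empty subtree = -1):
  height(11) = 1 + max(-1, -1) = 0
  height(47) = 1 + max(-1, -1) = 0
  height(43) = 1 + max(-1, 0) = 1
  height(34) = 1 + max(-1, 1) = 2
  height(49) = 1 + max(-1, -1) = 0
  height(48) = 1 + max(2, 0) = 3
  height(19) = 1 + max(-1, 3) = 4
  height(18) = 1 + max(0, 4) = 5
Height = 5


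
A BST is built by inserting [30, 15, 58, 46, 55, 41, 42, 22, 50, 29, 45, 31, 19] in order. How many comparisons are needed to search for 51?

Search path for 51: 30 -> 58 -> 46 -> 55 -> 50
Found: False
Comparisons: 5


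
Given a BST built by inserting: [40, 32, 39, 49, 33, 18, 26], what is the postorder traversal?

Tree insertion order: [40, 32, 39, 49, 33, 18, 26]
Tree (level-order array): [40, 32, 49, 18, 39, None, None, None, 26, 33]
Postorder traversal: [26, 18, 33, 39, 32, 49, 40]


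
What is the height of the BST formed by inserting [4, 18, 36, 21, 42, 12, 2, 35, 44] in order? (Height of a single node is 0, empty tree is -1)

Insertion order: [4, 18, 36, 21, 42, 12, 2, 35, 44]
Tree (level-order array): [4, 2, 18, None, None, 12, 36, None, None, 21, 42, None, 35, None, 44]
Compute height bottom-up (empty subtree = -1):
  height(2) = 1 + max(-1, -1) = 0
  height(12) = 1 + max(-1, -1) = 0
  height(35) = 1 + max(-1, -1) = 0
  height(21) = 1 + max(-1, 0) = 1
  height(44) = 1 + max(-1, -1) = 0
  height(42) = 1 + max(-1, 0) = 1
  height(36) = 1 + max(1, 1) = 2
  height(18) = 1 + max(0, 2) = 3
  height(4) = 1 + max(0, 3) = 4
Height = 4
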